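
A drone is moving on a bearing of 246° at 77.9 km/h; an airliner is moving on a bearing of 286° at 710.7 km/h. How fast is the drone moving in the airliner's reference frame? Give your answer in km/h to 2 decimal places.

Taking east as x and north as y: drone velocity = (-71.165, -31.685) km/h; airliner velocity = (-683.169, 195.895) km/h.
Velocity of drone relative to airliner = (-71.165, -31.685) − (-683.169, 195.895) = (612.003, -227.580) km/h.
Magnitude = |(612.003, -227.580)| = 652.948 km/h.

652.95 km/h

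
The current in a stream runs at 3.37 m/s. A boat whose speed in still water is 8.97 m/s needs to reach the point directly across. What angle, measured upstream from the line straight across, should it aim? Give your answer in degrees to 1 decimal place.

To cancel the current, the upstream component of the boat's velocity must equal the flow: 8.97 sin θ = 3.37.
sin θ = 3.37 / 8.97 = 0.3757.
θ = arcsin(0.3757) = 22.067°.

22.1°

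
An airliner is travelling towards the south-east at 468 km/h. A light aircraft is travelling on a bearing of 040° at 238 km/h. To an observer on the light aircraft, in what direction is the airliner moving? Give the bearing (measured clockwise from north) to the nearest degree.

Taking east as x and north as y: airliner velocity = (330.926, -330.926) km/h; light aircraft velocity = (152.983, 182.319) km/h.
Velocity of airliner relative to light aircraft = (330.926, -330.926) − (152.983, 182.319) = (177.943, -513.245) km/h.
Bearing = atan2(177.94, -513.24) = 160.88° clockwise from north.

161°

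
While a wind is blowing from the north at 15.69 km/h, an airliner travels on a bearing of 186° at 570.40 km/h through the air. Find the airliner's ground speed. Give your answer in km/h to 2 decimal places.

Taking east as x and north as y: velocity relative to the air = (-59.623, -567.275) km/h; the air relative to ground = (0.000, -15.690) km/h.
Velocity relative to ground = (-59.623, -567.275) + (0.000, -15.690) = (-59.623, -582.965) km/h.
Speed = |(-59.623, -582.965)| = 586.006 km/h.

586.01 km/h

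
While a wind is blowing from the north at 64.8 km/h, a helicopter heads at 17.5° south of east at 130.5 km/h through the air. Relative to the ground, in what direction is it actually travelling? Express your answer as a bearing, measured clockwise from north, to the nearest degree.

130°

Taking east as x and north as y: velocity relative to the air = (124.460, -39.242) km/h; the air relative to ground = (0.000, -64.800) km/h.
Velocity relative to ground = (124.460, -39.242) + (0.000, -64.800) = (124.460, -104.042) km/h.
Bearing = atan2(124.46, -104.04) = 129.89° clockwise from north.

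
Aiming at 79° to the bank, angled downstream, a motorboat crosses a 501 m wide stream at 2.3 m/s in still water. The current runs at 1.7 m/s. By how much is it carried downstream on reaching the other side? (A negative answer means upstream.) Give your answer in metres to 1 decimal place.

Perpendicular speed = 2.258 m/s; crossing time = 501 / 2.258 = 221.903 s.
Net downstream speed = 2.139 m/s.
Drift = 2.139 × 221.903 = 474.620 m (downstream).

474.6 m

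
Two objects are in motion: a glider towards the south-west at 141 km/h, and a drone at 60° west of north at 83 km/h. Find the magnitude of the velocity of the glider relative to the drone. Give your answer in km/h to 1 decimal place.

Taking east as x and north as y: glider velocity = (-99.702, -99.702) km/h; drone velocity = (-71.880, 41.500) km/h.
Velocity of glider relative to drone = (-99.702, -99.702) − (-71.880, 41.500) = (-27.822, -141.202) km/h.
Magnitude = |(-27.822, -141.202)| = 143.917 km/h.

143.9 km/h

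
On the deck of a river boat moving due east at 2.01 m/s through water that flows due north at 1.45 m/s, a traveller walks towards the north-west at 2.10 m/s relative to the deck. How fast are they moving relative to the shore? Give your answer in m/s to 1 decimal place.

3.0 m/s

In east/north components (m/s): traveller relative to river boat = (-1.485, 1.485); river boat relative to water = (2.010, 0.000); water relative to ground = (0.000, 1.450).
Sum = (0.525, 2.935) m/s.
Speed = |(0.525, 2.935)| = 2.982 m/s.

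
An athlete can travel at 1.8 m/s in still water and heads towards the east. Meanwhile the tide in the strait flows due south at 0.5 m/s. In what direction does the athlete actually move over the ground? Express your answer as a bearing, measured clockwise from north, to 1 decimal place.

Taking east as x and north as y: velocity relative to the water = (1.800, 0.000) m/s; the water relative to ground = (0.000, -0.500) m/s.
Velocity relative to ground = (1.800, 0.000) + (0.000, -0.500) = (1.800, -0.500) m/s.
Bearing = atan2(1.80, -0.50) = 105.52° clockwise from north.

105.5°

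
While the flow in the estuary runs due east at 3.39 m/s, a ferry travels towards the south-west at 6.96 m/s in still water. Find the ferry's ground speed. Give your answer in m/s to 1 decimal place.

Taking east as x and north as y: velocity relative to the water = (-4.921, -4.921) m/s; the water relative to ground = (3.390, 0.000) m/s.
Velocity relative to ground = (-4.921, -4.921) + (3.390, 0.000) = (-1.531, -4.921) m/s.
Speed = |(-1.531, -4.921)| = 5.154 m/s.

5.2 m/s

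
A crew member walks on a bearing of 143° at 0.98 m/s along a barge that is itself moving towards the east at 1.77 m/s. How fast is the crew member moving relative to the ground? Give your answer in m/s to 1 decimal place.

Taking east as x and north as y: barge velocity = (1.770, 0.000) m/s; crew member velocity relative to barge = (0.590, -0.783) m/s.
Velocity relative to ground = (1.770, 0.000) + (0.590, -0.783) = (2.360, -0.783) m/s.
Speed = |(2.360, -0.783)| = 2.486 m/s.

2.5 m/s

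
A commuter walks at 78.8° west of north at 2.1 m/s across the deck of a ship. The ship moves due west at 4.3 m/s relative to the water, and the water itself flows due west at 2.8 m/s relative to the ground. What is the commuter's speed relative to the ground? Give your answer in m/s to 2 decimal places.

In east/north components (m/s): commuter relative to ship = (-2.060, 0.408); ship relative to water = (-4.300, 0.000); water relative to ground = (-2.800, 0.000).
Sum = (-9.160, 0.408) m/s.
Speed = |(-9.160, 0.408)| = 9.169 m/s.

9.17 m/s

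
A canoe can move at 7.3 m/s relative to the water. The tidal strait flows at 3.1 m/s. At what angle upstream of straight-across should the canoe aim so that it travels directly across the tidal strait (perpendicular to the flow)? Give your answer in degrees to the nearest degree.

25°

To cancel the current, the upstream component of the canoe's velocity must equal the flow: 7.3 sin θ = 3.1.
sin θ = 3.1 / 7.3 = 0.4247.
θ = arcsin(0.4247) = 25.129°.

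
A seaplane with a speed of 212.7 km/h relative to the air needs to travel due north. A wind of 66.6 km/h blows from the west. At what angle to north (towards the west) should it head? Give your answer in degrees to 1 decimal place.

The wind pushes perpendicular to the desired track; the heading must have a component into the wind equal to 66.6 km/h: 212.7 sin θ = 66.6.
sin θ = 0.3131, so θ = 18.247°.

18.2°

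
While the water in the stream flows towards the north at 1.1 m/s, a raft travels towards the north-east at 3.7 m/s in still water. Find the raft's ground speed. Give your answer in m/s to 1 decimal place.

4.5 m/s

Taking east as x and north as y: velocity relative to the water = (2.616, 2.616) m/s; the water relative to ground = (0.000, 1.100) m/s.
Velocity relative to ground = (2.616, 2.616) + (0.000, 1.100) = (2.616, 3.716) m/s.
Speed = |(2.616, 3.716)| = 4.545 m/s.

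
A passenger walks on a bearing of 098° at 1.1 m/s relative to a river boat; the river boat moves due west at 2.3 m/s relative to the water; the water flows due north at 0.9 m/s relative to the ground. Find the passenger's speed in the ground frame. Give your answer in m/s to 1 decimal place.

1.4 m/s

In east/north components (m/s): passenger relative to river boat = (1.089, -0.153); river boat relative to water = (-2.300, 0.000); water relative to ground = (0.000, 0.900).
Sum = (-1.211, 0.747) m/s.
Speed = |(-1.211, 0.747)| = 1.423 m/s.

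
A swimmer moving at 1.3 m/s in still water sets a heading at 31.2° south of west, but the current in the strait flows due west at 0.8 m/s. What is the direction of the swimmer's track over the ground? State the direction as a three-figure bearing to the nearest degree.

251°

Taking east as x and north as y: velocity relative to the water = (-1.112, -0.673) m/s; the water relative to ground = (-0.800, 0.000) m/s.
Velocity relative to ground = (-1.112, -0.673) + (-0.800, 0.000) = (-1.912, -0.673) m/s.
Bearing = atan2(-1.91, -0.67) = 250.60° clockwise from north.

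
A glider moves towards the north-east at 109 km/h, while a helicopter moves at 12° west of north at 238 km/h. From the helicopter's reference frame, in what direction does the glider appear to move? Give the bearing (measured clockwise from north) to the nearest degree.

Taking east as x and north as y: glider velocity = (77.075, 77.075) km/h; helicopter velocity = (-49.483, 232.799) km/h.
Velocity of glider relative to helicopter = (77.075, 77.075) − (-49.483, 232.799) = (126.558, -155.724) km/h.
Bearing = atan2(126.56, -155.72) = 140.90° clockwise from north.

141°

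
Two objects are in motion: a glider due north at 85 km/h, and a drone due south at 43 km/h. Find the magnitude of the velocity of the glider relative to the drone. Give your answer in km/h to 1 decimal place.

Taking east as x and north as y: glider velocity = (0.000, 85.000) km/h; drone velocity = (0.000, -43.000) km/h.
Velocity of glider relative to drone = (0.000, 85.000) − (0.000, -43.000) = (0.000, 128.000) km/h.
Magnitude = |(0.000, 128.000)| = 128.000 km/h.

128.0 km/h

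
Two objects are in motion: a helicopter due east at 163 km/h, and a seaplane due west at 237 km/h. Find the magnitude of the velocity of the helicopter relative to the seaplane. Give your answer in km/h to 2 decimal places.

Taking east as x and north as y: helicopter velocity = (163.000, 0.000) km/h; seaplane velocity = (-237.000, 0.000) km/h.
Velocity of helicopter relative to seaplane = (163.000, 0.000) − (-237.000, 0.000) = (400.000, 0.000) km/h.
Magnitude = |(400.000, 0.000)| = 400.000 km/h.

400.00 km/h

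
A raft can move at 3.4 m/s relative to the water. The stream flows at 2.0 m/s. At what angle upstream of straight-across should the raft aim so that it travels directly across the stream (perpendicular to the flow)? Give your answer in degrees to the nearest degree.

To cancel the current, the upstream component of the raft's velocity must equal the flow: 3.4 sin θ = 2.0.
sin θ = 2.0 / 3.4 = 0.5882.
θ = arcsin(0.5882) = 36.032°.

36°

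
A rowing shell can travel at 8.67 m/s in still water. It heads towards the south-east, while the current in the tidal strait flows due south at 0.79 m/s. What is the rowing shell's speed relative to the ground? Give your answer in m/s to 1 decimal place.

9.2 m/s

Taking east as x and north as y: velocity relative to the water = (6.131, -6.131) m/s; the water relative to ground = (0.000, -0.790) m/s.
Velocity relative to ground = (6.131, -6.131) + (0.000, -0.790) = (6.131, -6.921) m/s.
Speed = |(6.131, -6.921)| = 9.246 m/s.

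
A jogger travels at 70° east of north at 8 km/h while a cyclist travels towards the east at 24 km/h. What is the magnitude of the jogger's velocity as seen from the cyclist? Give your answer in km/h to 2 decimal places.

Taking east as x and north as y: jogger velocity = (7.518, 2.736) km/h; cyclist velocity = (24.000, 0.000) km/h.
Velocity of jogger relative to cyclist = (7.518, 2.736) − (24.000, 0.000) = (-16.482, 2.736) km/h.
Magnitude = |(-16.482, 2.736)| = 16.708 km/h.

16.71 km/h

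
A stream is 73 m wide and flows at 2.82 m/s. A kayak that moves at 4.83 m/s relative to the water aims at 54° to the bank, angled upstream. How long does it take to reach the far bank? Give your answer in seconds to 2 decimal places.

18.68 s

The component of the kayak's velocity perpendicular to the bank is 4.83 × sin 54° = 3.908 m/s.
Only the cross-stream component determines the crossing time; the current contributes nothing perpendicular to the bank.
Time = 73 / 3.908 = 18.682 s.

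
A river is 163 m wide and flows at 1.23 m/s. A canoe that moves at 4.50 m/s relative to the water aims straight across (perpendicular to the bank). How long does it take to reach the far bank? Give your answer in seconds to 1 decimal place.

The component of the canoe's velocity perpendicular to the bank is 4.50 m/s.
Only the cross-stream component determines the crossing time; the current contributes nothing perpendicular to the bank.
Time = 163 / 4.500 = 36.222 s.

36.2 s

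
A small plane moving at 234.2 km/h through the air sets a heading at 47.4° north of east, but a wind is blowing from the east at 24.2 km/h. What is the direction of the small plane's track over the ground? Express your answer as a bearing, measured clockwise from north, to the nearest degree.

Taking east as x and north as y: velocity relative to the air = (158.524, 172.394) km/h; the air relative to ground = (-24.200, 0.000) km/h.
Velocity relative to ground = (158.524, 172.394) + (-24.200, 0.000) = (134.324, 172.394) km/h.
Bearing = atan2(134.32, 172.39) = 37.92° clockwise from north.

038°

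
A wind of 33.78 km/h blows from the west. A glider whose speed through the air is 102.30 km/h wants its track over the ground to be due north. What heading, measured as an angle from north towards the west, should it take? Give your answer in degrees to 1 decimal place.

The wind pushes perpendicular to the desired track; the heading must have a component into the wind equal to 33.78 km/h: 102.30 sin θ = 33.78.
sin θ = 0.3302, so θ = 19.281°.

19.3°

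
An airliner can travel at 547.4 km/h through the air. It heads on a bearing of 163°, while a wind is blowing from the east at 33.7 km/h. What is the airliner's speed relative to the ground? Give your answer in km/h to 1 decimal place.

538.5 km/h

Taking east as x and north as y: velocity relative to the air = (160.044, -523.481) km/h; the air relative to ground = (-33.700, 0.000) km/h.
Velocity relative to ground = (160.044, -523.481) + (-33.700, 0.000) = (126.344, -523.481) km/h.
Speed = |(126.344, -523.481)| = 538.512 km/h.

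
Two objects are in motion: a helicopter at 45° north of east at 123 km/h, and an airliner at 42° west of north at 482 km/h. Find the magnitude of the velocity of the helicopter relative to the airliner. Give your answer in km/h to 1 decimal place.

491.2 km/h

Taking east as x and north as y: helicopter velocity = (86.974, 86.974) km/h; airliner velocity = (-322.521, 358.196) km/h.
Velocity of helicopter relative to airliner = (86.974, 86.974) − (-322.521, 358.196) = (409.495, -271.222) km/h.
Magnitude = |(409.495, -271.222)| = 491.169 km/h.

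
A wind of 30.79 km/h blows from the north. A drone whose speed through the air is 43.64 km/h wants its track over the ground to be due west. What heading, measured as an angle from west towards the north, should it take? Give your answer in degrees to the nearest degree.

The wind pushes perpendicular to the desired track; the heading must have a component into the wind equal to 30.79 km/h: 43.64 sin θ = 30.79.
sin θ = 0.7055, so θ = 44.874°.

45°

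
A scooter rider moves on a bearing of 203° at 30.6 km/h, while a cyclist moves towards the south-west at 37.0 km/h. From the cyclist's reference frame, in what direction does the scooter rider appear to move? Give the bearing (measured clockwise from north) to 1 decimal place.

Taking east as x and north as y: scooter rider velocity = (-11.956, -28.167) km/h; cyclist velocity = (-26.163, -26.163) km/h.
Velocity of scooter rider relative to cyclist = (-11.956, -28.167) − (-26.163, -26.163) = (14.207, -2.004) km/h.
Bearing = atan2(14.21, -2.00) = 98.03° clockwise from north.

098.0°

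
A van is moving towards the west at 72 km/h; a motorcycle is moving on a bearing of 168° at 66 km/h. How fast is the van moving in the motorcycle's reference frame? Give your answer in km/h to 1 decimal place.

107.3 km/h

Taking east as x and north as y: van velocity = (-72.000, 0.000) km/h; motorcycle velocity = (13.722, -64.558) km/h.
Velocity of van relative to motorcycle = (-72.000, 0.000) − (13.722, -64.558) = (-85.722, 64.558) km/h.
Magnitude = |(-85.722, 64.558)| = 107.313 km/h.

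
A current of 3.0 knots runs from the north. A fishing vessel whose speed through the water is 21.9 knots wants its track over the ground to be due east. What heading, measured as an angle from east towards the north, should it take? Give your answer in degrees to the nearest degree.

The current pushes perpendicular to the desired track; the heading must have a component into the current equal to 3.0 knots: 21.9 sin θ = 3.0.
sin θ = 0.1370, so θ = 7.873°.

8°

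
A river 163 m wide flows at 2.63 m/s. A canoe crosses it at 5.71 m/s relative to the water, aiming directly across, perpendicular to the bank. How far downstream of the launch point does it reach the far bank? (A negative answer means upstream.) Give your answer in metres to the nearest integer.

Perpendicular speed = 5.710 m/s; crossing time = 163 / 5.710 = 28.546 s.
Net downstream speed = 2.630 m/s.
Drift = 2.630 × 28.546 = 75.077 m (downstream).

75 m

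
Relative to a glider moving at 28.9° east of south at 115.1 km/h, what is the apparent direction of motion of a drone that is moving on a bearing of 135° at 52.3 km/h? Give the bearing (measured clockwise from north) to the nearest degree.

344°

Taking east as x and north as y: drone velocity = (36.982, -36.982) km/h; glider velocity = (55.626, -100.766) km/h.
Velocity of drone relative to glider = (36.982, -36.982) − (55.626, -100.766) = (-18.644, 63.784) km/h.
Bearing = atan2(-18.64, 63.78) = 343.71° clockwise from north.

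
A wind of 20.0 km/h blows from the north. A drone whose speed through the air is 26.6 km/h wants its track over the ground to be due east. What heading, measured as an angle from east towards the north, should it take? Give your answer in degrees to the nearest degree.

The wind pushes perpendicular to the desired track; the heading must have a component into the wind equal to 20.0 km/h: 26.6 sin θ = 20.0.
sin θ = 0.7519, so θ = 48.753°.

49°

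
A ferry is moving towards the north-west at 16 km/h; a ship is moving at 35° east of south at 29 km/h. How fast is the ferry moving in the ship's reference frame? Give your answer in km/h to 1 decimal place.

44.8 km/h

Taking east as x and north as y: ferry velocity = (-11.314, 11.314) km/h; ship velocity = (16.634, -23.755) km/h.
Velocity of ferry relative to ship = (-11.314, 11.314) − (16.634, -23.755) = (-27.947, 35.069) km/h.
Magnitude = |(-27.947, 35.069)| = 44.843 km/h.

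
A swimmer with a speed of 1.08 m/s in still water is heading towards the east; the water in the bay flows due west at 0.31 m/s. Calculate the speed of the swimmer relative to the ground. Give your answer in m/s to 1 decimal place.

0.8 m/s

Taking east as x and north as y: velocity relative to the water = (1.080, 0.000) m/s; the water relative to ground = (-0.310, 0.000) m/s.
Velocity relative to ground = (1.080, 0.000) + (-0.310, 0.000) = (0.770, 0.000) m/s.
Speed = |(0.770, 0.000)| = 0.770 m/s.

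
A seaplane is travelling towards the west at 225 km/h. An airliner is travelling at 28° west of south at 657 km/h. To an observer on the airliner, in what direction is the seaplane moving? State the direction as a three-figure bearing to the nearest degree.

008°

Taking east as x and north as y: seaplane velocity = (-225.000, 0.000) km/h; airliner velocity = (-308.443, -580.097) km/h.
Velocity of seaplane relative to airliner = (-225.000, 0.000) − (-308.443, -580.097) = (83.443, 580.097) km/h.
Bearing = atan2(83.44, 580.10) = 8.19° clockwise from north.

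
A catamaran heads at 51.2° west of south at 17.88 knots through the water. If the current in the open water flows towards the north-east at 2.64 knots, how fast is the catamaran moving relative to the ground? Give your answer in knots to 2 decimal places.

Taking east as x and north as y: velocity relative to the water = (-13.935, -11.204) knots; the water relative to ground = (1.867, 1.867) knots.
Velocity relative to ground = (-13.935, -11.204) + (1.867, 1.867) = (-12.068, -9.337) knots.
Speed = |(-12.068, -9.337)| = 15.258 knots.

15.26 knots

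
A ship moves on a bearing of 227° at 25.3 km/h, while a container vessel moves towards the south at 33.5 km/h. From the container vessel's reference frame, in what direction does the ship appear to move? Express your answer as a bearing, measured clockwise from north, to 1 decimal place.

Taking east as x and north as y: ship velocity = (-18.503, -17.255) km/h; container vessel velocity = (0.000, -33.500) km/h.
Velocity of ship relative to container vessel = (-18.503, -17.255) − (0.000, -33.500) = (-18.503, 16.245) km/h.
Bearing = atan2(-18.50, 16.25) = 311.28° clockwise from north.

311.3°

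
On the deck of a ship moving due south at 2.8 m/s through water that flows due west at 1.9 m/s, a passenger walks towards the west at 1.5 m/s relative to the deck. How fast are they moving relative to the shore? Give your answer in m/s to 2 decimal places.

4.40 m/s

In east/north components (m/s): passenger relative to ship = (-1.500, 0.000); ship relative to water = (0.000, -2.800); water relative to ground = (-1.900, 0.000).
Sum = (-3.400, -2.800) m/s.
Speed = |(-3.400, -2.800)| = 4.405 m/s.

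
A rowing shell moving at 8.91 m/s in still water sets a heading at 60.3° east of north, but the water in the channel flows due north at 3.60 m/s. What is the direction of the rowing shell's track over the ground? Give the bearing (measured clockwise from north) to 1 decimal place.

044.0°

Taking east as x and north as y: velocity relative to the water = (7.740, 4.415) m/s; the water relative to ground = (0.000, 3.600) m/s.
Velocity relative to ground = (7.740, 4.415) + (0.000, 3.600) = (7.740, 8.015) m/s.
Bearing = atan2(7.74, 8.01) = 44.00° clockwise from north.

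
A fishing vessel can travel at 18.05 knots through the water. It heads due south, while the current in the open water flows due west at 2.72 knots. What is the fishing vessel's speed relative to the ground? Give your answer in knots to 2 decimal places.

18.25 knots

Taking east as x and north as y: velocity relative to the water = (0.000, -18.050) knots; the water relative to ground = (-2.720, 0.000) knots.
Velocity relative to ground = (0.000, -18.050) + (-2.720, 0.000) = (-2.720, -18.050) knots.
Speed = |(-2.720, -18.050)| = 18.254 knots.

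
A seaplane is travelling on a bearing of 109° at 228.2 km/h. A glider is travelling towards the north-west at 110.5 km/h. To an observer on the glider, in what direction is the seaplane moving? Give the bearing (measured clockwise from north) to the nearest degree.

Taking east as x and north as y: seaplane velocity = (215.767, -74.295) km/h; glider velocity = (-78.135, 78.135) km/h.
Velocity of seaplane relative to glider = (215.767, -74.295) − (-78.135, 78.135) = (293.903, -152.430) km/h.
Bearing = atan2(293.90, -152.43) = 117.41° clockwise from north.

117°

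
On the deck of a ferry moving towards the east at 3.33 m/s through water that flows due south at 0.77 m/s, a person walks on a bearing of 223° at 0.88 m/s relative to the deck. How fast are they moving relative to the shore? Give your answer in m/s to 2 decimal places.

3.07 m/s

In east/north components (m/s): person relative to ferry = (-0.600, -0.644); ferry relative to water = (3.330, 0.000); water relative to ground = (0.000, -0.770).
Sum = (2.730, -1.414) m/s.
Speed = |(2.730, -1.414)| = 3.074 m/s.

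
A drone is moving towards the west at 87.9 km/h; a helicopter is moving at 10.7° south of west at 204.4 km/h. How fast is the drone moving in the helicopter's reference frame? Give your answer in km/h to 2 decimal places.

119.15 km/h

Taking east as x and north as y: drone velocity = (-87.900, 0.000) km/h; helicopter velocity = (-200.846, -37.950) km/h.
Velocity of drone relative to helicopter = (-87.900, 0.000) − (-200.846, -37.950) = (112.946, 37.950) km/h.
Magnitude = |(112.946, 37.950)| = 119.151 km/h.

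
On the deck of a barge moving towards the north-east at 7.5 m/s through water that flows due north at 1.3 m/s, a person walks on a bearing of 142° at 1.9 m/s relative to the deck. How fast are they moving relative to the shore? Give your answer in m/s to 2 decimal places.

In east/north components (m/s): person relative to barge = (1.170, -1.497); barge relative to water = (5.303, 5.303); water relative to ground = (0.000, 1.300).
Sum = (6.473, 5.106) m/s.
Speed = |(6.473, 5.106)| = 8.245 m/s.

8.24 m/s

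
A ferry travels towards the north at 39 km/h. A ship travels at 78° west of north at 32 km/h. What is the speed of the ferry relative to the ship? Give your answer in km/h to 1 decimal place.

Taking east as x and north as y: ferry velocity = (0.000, 39.000) km/h; ship velocity = (-31.301, 6.653) km/h.
Velocity of ferry relative to ship = (0.000, 39.000) − (-31.301, 6.653) = (31.301, 32.347) km/h.
Magnitude = |(31.301, 32.347)| = 45.012 km/h.

45.0 km/h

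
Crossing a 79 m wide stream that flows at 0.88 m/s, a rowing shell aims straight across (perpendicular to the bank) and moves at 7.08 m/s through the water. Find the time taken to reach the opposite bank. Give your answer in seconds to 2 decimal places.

The component of the rowing shell's velocity perpendicular to the bank is 7.08 m/s.
The flow acts along the bank and has no component across it.
Time = 79 / 7.080 = 11.158 s.

11.16 s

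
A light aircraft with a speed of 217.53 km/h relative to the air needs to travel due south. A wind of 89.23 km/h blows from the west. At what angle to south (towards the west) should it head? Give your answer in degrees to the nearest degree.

The wind pushes perpendicular to the desired track; the heading must have a component into the wind equal to 89.23 km/h: 217.53 sin θ = 89.23.
sin θ = 0.4102, so θ = 24.217°.

24°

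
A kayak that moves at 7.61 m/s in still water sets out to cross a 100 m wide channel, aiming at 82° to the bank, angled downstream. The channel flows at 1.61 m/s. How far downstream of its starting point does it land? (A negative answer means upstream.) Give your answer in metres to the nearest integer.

Perpendicular speed = 7.536 m/s; crossing time = 100 / 7.536 = 13.270 s.
Net downstream speed = 2.669 m/s.
Drift = 2.669 × 13.270 = 35.418 m (downstream).

35 m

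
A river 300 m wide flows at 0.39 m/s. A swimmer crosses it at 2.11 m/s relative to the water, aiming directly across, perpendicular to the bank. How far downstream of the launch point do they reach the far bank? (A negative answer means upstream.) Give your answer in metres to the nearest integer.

55 m

Perpendicular speed = 2.110 m/s; crossing time = 300 / 2.110 = 142.180 s.
Net downstream speed = 0.390 m/s.
Drift = 0.390 × 142.180 = 55.450 m (downstream).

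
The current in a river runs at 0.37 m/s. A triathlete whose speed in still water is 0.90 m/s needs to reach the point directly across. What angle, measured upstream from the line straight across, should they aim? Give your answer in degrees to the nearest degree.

24°

To cancel the current, the upstream component of the triathlete's velocity must equal the flow: 0.90 sin θ = 0.37.
sin θ = 0.37 / 0.90 = 0.4111.
θ = arcsin(0.4111) = 24.275°.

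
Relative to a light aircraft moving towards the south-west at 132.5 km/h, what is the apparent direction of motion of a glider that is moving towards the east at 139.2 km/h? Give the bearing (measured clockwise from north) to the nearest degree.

Taking east as x and north as y: glider velocity = (139.200, 0.000) km/h; light aircraft velocity = (-93.692, -93.692) km/h.
Velocity of glider relative to light aircraft = (139.200, 0.000) − (-93.692, -93.692) = (232.892, 93.692) km/h.
Bearing = atan2(232.89, 93.69) = 68.09° clockwise from north.

068°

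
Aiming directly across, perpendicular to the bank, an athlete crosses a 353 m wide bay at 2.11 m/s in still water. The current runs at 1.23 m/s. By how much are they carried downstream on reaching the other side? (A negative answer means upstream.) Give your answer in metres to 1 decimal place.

205.8 m

Perpendicular speed = 2.110 m/s; crossing time = 353 / 2.110 = 167.299 s.
Net downstream speed = 1.230 m/s.
Drift = 1.230 × 167.299 = 205.777 m (downstream).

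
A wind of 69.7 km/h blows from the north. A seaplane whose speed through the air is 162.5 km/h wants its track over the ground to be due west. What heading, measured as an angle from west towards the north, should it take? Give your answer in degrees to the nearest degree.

The wind pushes perpendicular to the desired track; the heading must have a component into the wind equal to 69.7 km/h: 162.5 sin θ = 69.7.
sin θ = 0.4289, so θ = 25.399°.

25°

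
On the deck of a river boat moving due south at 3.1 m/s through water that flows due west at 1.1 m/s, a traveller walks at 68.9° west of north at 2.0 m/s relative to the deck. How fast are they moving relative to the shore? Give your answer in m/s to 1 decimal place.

3.8 m/s

In east/north components (m/s): traveller relative to river boat = (-1.866, 0.720); river boat relative to water = (0.000, -3.100); water relative to ground = (-1.100, 0.000).
Sum = (-2.966, -2.380) m/s.
Speed = |(-2.966, -2.380)| = 3.803 m/s.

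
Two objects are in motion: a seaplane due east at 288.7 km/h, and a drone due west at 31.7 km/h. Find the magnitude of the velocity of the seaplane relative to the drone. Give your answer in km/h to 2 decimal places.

320.40 km/h

Taking east as x and north as y: seaplane velocity = (288.700, 0.000) km/h; drone velocity = (-31.700, 0.000) km/h.
Velocity of seaplane relative to drone = (288.700, 0.000) − (-31.700, 0.000) = (320.400, 0.000) km/h.
Magnitude = |(320.400, 0.000)| = 320.400 km/h.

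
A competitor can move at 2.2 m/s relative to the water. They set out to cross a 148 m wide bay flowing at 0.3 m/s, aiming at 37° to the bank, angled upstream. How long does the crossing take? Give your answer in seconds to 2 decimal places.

The component of the competitor's velocity perpendicular to the bank is 2.2 × sin 37° = 1.324 m/s.
The flow acts along the bank and has no component across it.
Time = 148 / 1.324 = 111.783 s.

111.78 s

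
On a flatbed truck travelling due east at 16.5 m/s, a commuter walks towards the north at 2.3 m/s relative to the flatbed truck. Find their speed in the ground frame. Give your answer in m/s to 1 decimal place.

Taking east as x and north as y: flatbed truck velocity = (16.500, 0.000) m/s; commuter velocity relative to flatbed truck = (0.000, 2.300) m/s.
Velocity relative to ground = (16.500, 0.000) + (0.000, 2.300) = (16.500, 2.300) m/s.
Speed = |(16.500, 2.300)| = 16.660 m/s.

16.7 m/s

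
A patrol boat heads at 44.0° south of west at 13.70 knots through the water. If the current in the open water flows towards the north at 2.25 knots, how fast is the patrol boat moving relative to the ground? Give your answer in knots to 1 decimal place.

Taking east as x and north as y: velocity relative to the water = (-9.855, -9.517) knots; the water relative to ground = (0.000, 2.250) knots.
Velocity relative to ground = (-9.855, -9.517) + (0.000, 2.250) = (-9.855, -7.267) knots.
Speed = |(-9.855, -7.267)| = 12.244 knots.

12.2 knots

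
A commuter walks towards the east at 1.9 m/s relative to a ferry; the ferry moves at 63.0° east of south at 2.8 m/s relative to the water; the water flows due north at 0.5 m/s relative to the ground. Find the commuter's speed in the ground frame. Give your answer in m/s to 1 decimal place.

4.5 m/s

In east/north components (m/s): commuter relative to ferry = (1.900, 0.000); ferry relative to water = (2.495, -1.271); water relative to ground = (0.000, 0.500).
Sum = (4.395, -0.771) m/s.
Speed = |(4.395, -0.771)| = 4.462 m/s.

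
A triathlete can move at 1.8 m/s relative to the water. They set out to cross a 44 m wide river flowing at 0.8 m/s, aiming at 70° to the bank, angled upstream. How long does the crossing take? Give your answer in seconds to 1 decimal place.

26.0 s

The component of the triathlete's velocity perpendicular to the bank is 1.8 × sin 70° = 1.691 m/s.
The flow acts along the bank and has no component across it.
Time = 44 / 1.691 = 26.013 s.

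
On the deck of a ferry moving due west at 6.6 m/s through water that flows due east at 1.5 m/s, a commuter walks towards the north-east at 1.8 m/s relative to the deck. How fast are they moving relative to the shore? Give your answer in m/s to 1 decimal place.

4.0 m/s

In east/north components (m/s): commuter relative to ferry = (1.273, 1.273); ferry relative to water = (-6.600, 0.000); water relative to ground = (1.500, 0.000).
Sum = (-3.827, 1.273) m/s.
Speed = |(-3.827, 1.273)| = 4.033 m/s.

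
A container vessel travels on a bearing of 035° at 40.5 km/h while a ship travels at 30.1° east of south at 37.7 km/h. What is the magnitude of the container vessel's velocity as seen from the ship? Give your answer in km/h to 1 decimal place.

Taking east as x and north as y: container vessel velocity = (23.230, 33.176) km/h; ship velocity = (18.907, -32.616) km/h.
Velocity of container vessel relative to ship = (23.230, 33.176) − (18.907, -32.616) = (4.323, 65.792) km/h.
Magnitude = |(4.323, 65.792)| = 65.934 km/h.

65.9 km/h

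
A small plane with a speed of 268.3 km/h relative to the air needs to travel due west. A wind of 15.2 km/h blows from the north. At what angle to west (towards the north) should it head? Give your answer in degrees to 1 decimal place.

The wind pushes perpendicular to the desired track; the heading must have a component into the wind equal to 15.2 km/h: 268.3 sin θ = 15.2.
sin θ = 0.0567, so θ = 3.248°.

3.2°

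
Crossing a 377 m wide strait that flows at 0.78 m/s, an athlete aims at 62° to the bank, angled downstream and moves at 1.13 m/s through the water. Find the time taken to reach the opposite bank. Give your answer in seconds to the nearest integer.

The component of the athlete's velocity perpendicular to the bank is 1.13 × sin 62° = 0.998 m/s.
The current is parallel to the bank, so it does not affect the crossing time.
Time = 377 / 0.998 = 377.857 s.

378 s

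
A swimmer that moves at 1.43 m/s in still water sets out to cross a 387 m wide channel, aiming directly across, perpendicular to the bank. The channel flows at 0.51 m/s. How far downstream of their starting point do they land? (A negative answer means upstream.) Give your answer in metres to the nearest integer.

138 m

Perpendicular speed = 1.430 m/s; crossing time = 387 / 1.430 = 270.629 s.
Net downstream speed = 0.510 m/s.
Drift = 0.510 × 270.629 = 138.021 m (downstream).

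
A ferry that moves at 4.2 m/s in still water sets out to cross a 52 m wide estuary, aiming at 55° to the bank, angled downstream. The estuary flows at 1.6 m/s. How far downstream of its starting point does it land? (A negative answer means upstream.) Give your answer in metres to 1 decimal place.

60.6 m

Perpendicular speed = 3.440 m/s; crossing time = 52 / 3.440 = 15.114 s.
Net downstream speed = 4.009 m/s.
Drift = 4.009 × 15.114 = 60.594 m (downstream).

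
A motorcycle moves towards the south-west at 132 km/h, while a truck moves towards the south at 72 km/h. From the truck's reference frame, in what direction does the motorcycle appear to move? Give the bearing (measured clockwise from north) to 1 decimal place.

257.1°

Taking east as x and north as y: motorcycle velocity = (-93.338, -93.338) km/h; truck velocity = (0.000, -72.000) km/h.
Velocity of motorcycle relative to truck = (-93.338, -93.338) − (0.000, -72.000) = (-93.338, -21.338) km/h.
Bearing = atan2(-93.34, -21.34) = 257.12° clockwise from north.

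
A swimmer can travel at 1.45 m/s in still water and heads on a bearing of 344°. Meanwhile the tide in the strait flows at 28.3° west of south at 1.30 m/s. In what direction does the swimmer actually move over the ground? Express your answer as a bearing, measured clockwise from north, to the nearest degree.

Taking east as x and north as y: velocity relative to the water = (-0.400, 1.394) m/s; the water relative to ground = (-0.616, -1.145) m/s.
Velocity relative to ground = (-0.400, 1.394) + (-0.616, -1.145) = (-1.016, 0.249) m/s.
Bearing = atan2(-1.02, 0.25) = 283.78° clockwise from north.

284°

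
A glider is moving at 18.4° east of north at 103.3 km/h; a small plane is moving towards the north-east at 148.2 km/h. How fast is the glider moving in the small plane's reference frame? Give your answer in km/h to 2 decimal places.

72.50 km/h

Taking east as x and north as y: glider velocity = (32.607, 98.019) km/h; small plane velocity = (104.793, 104.793) km/h.
Velocity of glider relative to small plane = (32.607, 98.019) − (104.793, 104.793) = (-72.187, -6.774) km/h.
Magnitude = |(-72.187, -6.774)| = 72.504 km/h.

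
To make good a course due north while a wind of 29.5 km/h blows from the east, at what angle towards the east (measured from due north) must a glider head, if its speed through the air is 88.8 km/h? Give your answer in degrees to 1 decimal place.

19.4°

The wind pushes perpendicular to the desired track; the heading must have a component into the wind equal to 29.5 km/h: 88.8 sin θ = 29.5.
sin θ = 0.3322, so θ = 19.403°.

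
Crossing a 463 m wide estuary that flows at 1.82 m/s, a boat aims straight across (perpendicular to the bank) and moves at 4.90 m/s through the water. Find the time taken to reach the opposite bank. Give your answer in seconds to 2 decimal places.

94.49 s

The component of the boat's velocity perpendicular to the bank is 4.90 m/s.
The current is parallel to the bank, so it does not affect the crossing time.
Time = 463 / 4.900 = 94.490 s.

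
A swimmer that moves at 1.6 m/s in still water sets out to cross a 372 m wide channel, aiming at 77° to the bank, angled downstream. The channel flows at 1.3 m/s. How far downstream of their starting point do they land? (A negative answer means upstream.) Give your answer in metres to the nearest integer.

396 m

Perpendicular speed = 1.559 m/s; crossing time = 372 / 1.559 = 238.616 s.
Net downstream speed = 1.660 m/s.
Drift = 1.660 × 238.616 = 396.083 m (downstream).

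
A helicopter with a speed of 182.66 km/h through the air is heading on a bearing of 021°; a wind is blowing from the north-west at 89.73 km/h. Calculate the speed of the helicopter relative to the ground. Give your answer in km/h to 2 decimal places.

167.58 km/h

Taking east as x and north as y: velocity relative to the air = (65.459, 170.528) km/h; the air relative to ground = (63.449, -63.449) km/h.
Velocity relative to ground = (65.459, 170.528) + (63.449, -63.449) = (128.908, 107.079) km/h.
Speed = |(128.908, 107.079)| = 167.581 km/h.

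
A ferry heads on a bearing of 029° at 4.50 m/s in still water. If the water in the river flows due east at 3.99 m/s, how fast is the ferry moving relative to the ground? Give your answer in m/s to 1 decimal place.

Taking east as x and north as y: velocity relative to the water = (2.182, 3.936) m/s; the water relative to ground = (3.990, 0.000) m/s.
Velocity relative to ground = (2.182, 3.936) + (3.990, 0.000) = (6.172, 3.936) m/s.
Speed = |(6.172, 3.936)| = 7.320 m/s.

7.3 m/s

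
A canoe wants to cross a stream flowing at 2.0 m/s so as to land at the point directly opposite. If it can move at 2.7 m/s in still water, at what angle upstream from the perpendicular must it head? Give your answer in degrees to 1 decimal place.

To cancel the current, the upstream component of the canoe's velocity must equal the flow: 2.7 sin θ = 2.0.
sin θ = 2.0 / 2.7 = 0.7407.
θ = arcsin(0.7407) = 47.795°.

47.8°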